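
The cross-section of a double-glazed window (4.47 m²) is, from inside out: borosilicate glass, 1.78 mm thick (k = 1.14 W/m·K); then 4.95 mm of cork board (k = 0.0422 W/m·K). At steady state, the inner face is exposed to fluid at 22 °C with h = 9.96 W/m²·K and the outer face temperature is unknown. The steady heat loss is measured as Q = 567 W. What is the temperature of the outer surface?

Sum the resistances:
  R_conv,in = 1/(hA) = 1/(9.96·4.47) = 0.02246 K/W
  R_borosilicate glass = L/(kA) = 0.00178/(1.14·4.47) = 3.493×10^-4 K/W
  R_cork board = L/(kA) = 0.00495/(0.0422·4.47) = 0.02624 K/W
ΣR = 0.04905 K/W
ΔT = Q·ΣR = 567 × 0.04905 = 27.81 K
Heat flows outward, so T_out = T_in − ΔT = 22 − 27.81 = -5.81 °C

T_out = -5.81 °C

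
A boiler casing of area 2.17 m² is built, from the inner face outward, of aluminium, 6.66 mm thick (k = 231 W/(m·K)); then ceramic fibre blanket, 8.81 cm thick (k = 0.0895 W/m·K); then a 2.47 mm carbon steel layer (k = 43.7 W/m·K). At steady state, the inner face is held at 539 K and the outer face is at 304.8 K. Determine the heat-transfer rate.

Series thermal resistances, inner to outer:
  R_aluminium = L/(kA) = 0.00666/(231·2.17) = 1.329×10^-5 K/W
  R_ceramic fibre blanket = L/(kA) = 0.0881/(0.0895·2.17) = 0.4536 K/W
  R_carbon steel = L/(kA) = 0.00247/(43.7·2.17) = 2.605×10^-5 K/W
ΣR = 1.329×10^-5 + 0.4536 + 2.605×10^-5 = 0.4536 K/W
Q = ΔT/ΣR = (539 K − 304.8 K)/0.4536 = 516 W

Q = 516 W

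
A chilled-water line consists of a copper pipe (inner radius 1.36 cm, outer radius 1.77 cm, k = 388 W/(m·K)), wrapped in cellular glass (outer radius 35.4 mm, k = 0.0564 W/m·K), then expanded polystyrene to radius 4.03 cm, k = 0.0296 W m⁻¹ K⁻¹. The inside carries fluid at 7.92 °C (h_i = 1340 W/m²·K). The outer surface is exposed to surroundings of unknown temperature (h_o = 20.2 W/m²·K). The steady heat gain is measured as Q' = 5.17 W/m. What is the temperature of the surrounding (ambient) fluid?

Sum the resistances:
  R'_conv,in = 1/(2πr h) = 1/(2π·0.0136·1340) = 0.008733 m·K/W
  R'_copper = ln(0.0177/0.0136)/(2πk) = 0.2635/(2π·388) = 1.081×10^-4 m·K/W
  R'_cellular glass = ln(0.0354/0.0177)/(2πk) = 0.6931/(2π·0.0564) = 1.956 m·K/W
  R'_expanded polystyrene = ln(0.0403/0.0354)/(2πk) = 0.1296/(2π·0.0296) = 0.6971 m·K/W
  R'_conv,out = 1/(2πr h) = 1/(2π·0.0403·20.2) = 0.1955 m·K/W
ΣR = 2.857 m·K/W
ΔT = Q'·ΣR = 5.17 × 2.857 = 14.77 K
Heat flows inward, so T_out = T_in + ΔT = 7.92 + 14.77 = 22.7 °C

T_out = 22.7 °C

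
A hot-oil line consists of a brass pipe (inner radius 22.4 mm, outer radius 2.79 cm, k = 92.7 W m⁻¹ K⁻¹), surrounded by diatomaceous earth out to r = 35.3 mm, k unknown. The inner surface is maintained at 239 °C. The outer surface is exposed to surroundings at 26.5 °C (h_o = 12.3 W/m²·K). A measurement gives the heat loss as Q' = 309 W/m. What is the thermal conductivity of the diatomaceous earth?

k = 0.117 W/m·K

ΣR = ΔT/Q' = |239 − 26.5|/309 = 0.6877 m·K/W
Known resistances:
  R'_brass = ln(0.0279/0.0224)/(2πk) = 0.2196/(2π·92.7) = 3.770×10^-4 m·K/W
  R'_conv,out = 1/(2πr h) = 1/(2π·0.0353·12.3) = 0.3666 m·K/W
R_diatomaceous earth = ΣR − ΣR_known = 0.6877 − 0.3670 = 0.3207 m·K/W
ln(r₂/r₁)/(2πk) = 0.3207 ⇒ k = 0.2353/(2π·0.3207) = 0.117 W/m·K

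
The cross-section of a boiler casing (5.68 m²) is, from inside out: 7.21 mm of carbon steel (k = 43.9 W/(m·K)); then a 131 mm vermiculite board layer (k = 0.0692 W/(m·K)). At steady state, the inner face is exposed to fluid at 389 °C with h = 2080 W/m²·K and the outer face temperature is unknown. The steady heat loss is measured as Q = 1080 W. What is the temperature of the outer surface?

Series resistances:
  R_conv,in = 1/(hA) = 1/(2080·5.68) = 8.464×10^-5 K/W
  R_carbon steel = L/(kA) = 0.00721/(43.9·5.68) = 2.891×10^-5 K/W
  R_vermiculite board = L/(kA) = 0.131/(0.0692·5.68) = 0.3333 K/W
ΣR = 0.3334 K/W
ΔT = Q·ΣR = 1080 × 0.3334 = 360.1 K
Heat flows outward, so T_out = T_in − ΔT = 389 − 360.1 = 28.9 °C

T_out = 28.9 °C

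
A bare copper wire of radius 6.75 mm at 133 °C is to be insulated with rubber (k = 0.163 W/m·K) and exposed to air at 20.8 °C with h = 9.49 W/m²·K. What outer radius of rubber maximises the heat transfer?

For a cylinder, r_cr = k_ins/h = 0.163/9.49 = 0.0172 m = 1.72 cm

r_cr = 1.72 cm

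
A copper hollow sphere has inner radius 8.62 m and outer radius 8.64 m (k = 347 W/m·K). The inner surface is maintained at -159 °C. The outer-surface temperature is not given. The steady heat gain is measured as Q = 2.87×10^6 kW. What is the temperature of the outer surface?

Sum the resistances:
  R_copper = (1/8.62 − 1/8.64)/(4πk) = 2.685×10^-4/(4π·347) = 6.158×10^-8 K/W
ΣR = 6.158×10^-8 K/W
ΔT = Q·ΣR = 2.87×10^9 × 6.158×10^-8 = 176.7 K
Heat flows inward, so T_out = T_in + ΔT = -159 + 176.7 = 17.7 °C

T_out = 17.7 °C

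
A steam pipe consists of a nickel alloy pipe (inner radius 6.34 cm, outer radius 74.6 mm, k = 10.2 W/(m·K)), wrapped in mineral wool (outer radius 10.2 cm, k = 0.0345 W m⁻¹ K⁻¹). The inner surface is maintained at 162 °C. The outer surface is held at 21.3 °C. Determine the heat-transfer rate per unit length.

Series thermal resistances, inner to outer:
  R'_nickel alloy = ln(0.0746/0.0634)/(2πk) = 0.1627/(2π·10.2) = 0.002538 m·K/W
  R'_mineral wool = ln(0.102/0.0746)/(2πk) = 0.3128/(2π·0.0345) = 1.443 m·K/W
ΣR = 0.002538 + 1.443 = 1.446 m·K/W
Q' = ΔT/ΣR = (162 °C − 21.3 °C)/1.446 = 97.3 W/m

Q' = 97.3 W/m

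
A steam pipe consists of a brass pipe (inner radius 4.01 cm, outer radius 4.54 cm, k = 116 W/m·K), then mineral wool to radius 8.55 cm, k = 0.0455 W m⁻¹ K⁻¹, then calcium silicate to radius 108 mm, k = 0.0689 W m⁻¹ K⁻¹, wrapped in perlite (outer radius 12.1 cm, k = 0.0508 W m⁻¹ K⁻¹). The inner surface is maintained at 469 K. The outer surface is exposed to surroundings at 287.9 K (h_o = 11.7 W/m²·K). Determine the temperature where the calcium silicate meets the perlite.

T = 314.2 K

Treat each layer as a resistance in series:
  R'_brass = ln(0.0454/0.0401)/(2πk) = 0.1241/(2π·116) = 1.703×10^-4 m·K/W
  R'_mineral wool = ln(0.0855/0.0454)/(2πk) = 0.6330/(2π·0.0455) = 2.214 m·K/W
  R'_calcium silicate = ln(0.108/0.0855)/(2πk) = 0.2336/(2π·0.0689) = 0.5396 m·K/W
  R'_perlite = ln(0.121/0.108)/(2πk) = 0.1137/(2π·0.0508) = 0.3561 m·K/W
  R'_conv,out = 1/(2πr h) = 1/(2π·0.121·11.7) = 0.1124 m·K/W
ΣR = 1.703×10^-4 + 2.214 + 0.5396 + 0.3561 + 0.1124 = 3.222 m·K/W
Q' = ΔT/ΣR = (469 K − 287.9 K)/3.222 = 56.21 W/m
From the inner boundary to the calcium silicate/perlite interface, ΣR_partial = 2.754 m·K/W.
T_interface = T_in − Q'·ΣR_partial = 469 K − (56.21)(2.754) = 314.2 K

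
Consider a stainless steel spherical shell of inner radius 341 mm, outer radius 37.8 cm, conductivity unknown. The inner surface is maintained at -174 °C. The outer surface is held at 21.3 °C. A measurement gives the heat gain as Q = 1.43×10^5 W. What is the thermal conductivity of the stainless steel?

k = 16.7 W/m·K

ΣR = ΔT/Q = |-174 − 21.3|/1.43×10^5 = 0.001366 K/W
(1/r₁−1/r₂)/(4πk) = 0.001366 ⇒ k = 0.2870/(4π·0.001366) = 16.7 W/m·K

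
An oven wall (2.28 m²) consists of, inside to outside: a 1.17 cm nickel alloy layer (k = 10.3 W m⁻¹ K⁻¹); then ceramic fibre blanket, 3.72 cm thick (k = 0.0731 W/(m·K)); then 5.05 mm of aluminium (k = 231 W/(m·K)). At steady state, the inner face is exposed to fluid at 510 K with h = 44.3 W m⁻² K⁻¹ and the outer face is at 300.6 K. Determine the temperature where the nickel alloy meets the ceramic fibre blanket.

Treat each layer as a resistance in series:
  R_conv,in = 1/(hA) = 1/(44.3·2.28) = 0.009901 K/W
  R_nickel alloy = L/(kA) = 0.0117/(10.3·2.28) = 4.982×10^-4 K/W
  R_ceramic fibre blanket = L/(kA) = 0.0372/(0.0731·2.28) = 0.2232 K/W
  R_aluminium = L/(kA) = 0.00505/(231·2.28) = 9.588×10^-6 K/W
ΣR = 0.009901 + 4.982×10^-4 + 0.2232 + 9.588×10^-6 = 0.2336 K/W
Q = ΔT/ΣR = (510 K − 300.6 K)/0.2336 = 896.4 W
From the inner boundary to the nickel alloy/ceramic fibre blanket interface, ΣR_partial = 0.01040 K/W.
T_interface = T_in − Q·ΣR_partial = 510 K − (896.4)(0.01040) = 501 K

T = 501 K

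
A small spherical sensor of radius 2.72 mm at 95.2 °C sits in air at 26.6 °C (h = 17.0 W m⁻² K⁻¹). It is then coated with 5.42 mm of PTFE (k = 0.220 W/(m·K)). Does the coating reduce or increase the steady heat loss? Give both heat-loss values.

increases: 0.108 → 0.431 W

Critical radius for a sphere: r_cr = 2k/h = 0.0259 m = 2.59 cm.
Outer radius after coating: r₂ = 0.00272 + 0.00542 = 0.00814 m.
Since r₁ < r_cr and r₂ ≤ r_cr, the coating moves toward the maximum at r_cr — heat loss rises.
Bare: R = 1/(4πr₁²h) = 632.7 K/W; Q = 68.6/632.7 = 0.108 W.
Coated: R = R_cond + R_conv = 159.2 K/W; Q = 68.6/159.2 = 0.431 W.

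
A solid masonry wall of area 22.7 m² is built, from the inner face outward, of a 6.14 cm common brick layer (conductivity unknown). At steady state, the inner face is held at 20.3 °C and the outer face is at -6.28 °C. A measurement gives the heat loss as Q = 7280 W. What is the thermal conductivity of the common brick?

k = 0.741 W/m·K

ΣR = ΔT/Q = |20.3 − -6.28|/7280 = 0.003651 K/W
L/(kA) = 0.003651 ⇒ k = 0.0614/(0.003651·22.7) = 0.741 W/m·K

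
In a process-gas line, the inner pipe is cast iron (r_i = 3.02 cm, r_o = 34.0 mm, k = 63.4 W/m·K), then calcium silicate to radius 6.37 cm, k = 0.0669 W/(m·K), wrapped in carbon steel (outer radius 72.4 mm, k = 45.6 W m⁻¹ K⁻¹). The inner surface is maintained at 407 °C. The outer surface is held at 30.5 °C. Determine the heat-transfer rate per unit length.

Q' = 252 W/m

Resistance network (inner→outer):
  R'_cast iron = ln(0.0340/0.0302)/(2πk) = 0.1185/(2π·63.4) = 2.975×10^-4 m·K/W
  R'_calcium silicate = ln(0.0637/0.0340)/(2πk) = 0.6278/(2π·0.0669) = 1.494 m·K/W
  R'_carbon steel = ln(0.0724/0.0637)/(2πk) = 0.1280/(2π·45.6) = 4.468×10^-4 m·K/W
ΣR = 2.975×10^-4 + 1.494 + 4.468×10^-4 = 1.495 m·K/W
Q' = ΔT/ΣR = (407 °C − 30.5 °C)/1.495 = 252 W/m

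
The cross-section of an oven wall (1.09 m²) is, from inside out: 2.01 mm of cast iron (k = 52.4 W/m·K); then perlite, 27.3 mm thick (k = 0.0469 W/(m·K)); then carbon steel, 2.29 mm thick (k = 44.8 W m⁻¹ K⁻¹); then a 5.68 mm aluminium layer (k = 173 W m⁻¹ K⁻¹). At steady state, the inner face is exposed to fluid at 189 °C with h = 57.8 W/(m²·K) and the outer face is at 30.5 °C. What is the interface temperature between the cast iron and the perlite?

T = 184 °C

Series thermal resistances, inner to outer:
  R_conv,in = 1/(hA) = 1/(57.8·1.09) = 0.01587 K/W
  R_cast iron = L/(kA) = 0.00201/(52.4·1.09) = 3.519×10^-5 K/W
  R_perlite = L/(kA) = 0.0273/(0.0469·1.09) = 0.5340 K/W
  R_carbon steel = L/(kA) = 0.00229/(44.8·1.09) = 4.690×10^-5 K/W
  R_aluminium = L/(kA) = 0.00568/(173·1.09) = 3.012×10^-5 K/W
ΣR = 0.01587 + 3.519×10^-5 + 0.5340 + 4.690×10^-5 + 3.012×10^-5 = 0.5500 K/W
Q = ΔT/ΣR = (189 °C − 30.5 °C)/0.5500 = 288.2 W
From the inner boundary to the cast iron/perlite interface, ΣR_partial = 0.01591 K/W.
T_interface = T_in − Q·ΣR_partial = 189 °C − (288.2)(0.01591) = 184 °C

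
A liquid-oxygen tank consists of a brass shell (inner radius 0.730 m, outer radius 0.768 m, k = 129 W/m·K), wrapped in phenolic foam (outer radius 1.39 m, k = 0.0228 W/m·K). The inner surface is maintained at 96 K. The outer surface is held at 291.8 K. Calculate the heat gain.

Q = 96.3 W

Treat each layer as a resistance in series:
  R_brass = (1/0.730 − 1/0.768)/(4πk) = 0.06778/(4π·129) = 4.181×10^-5 K/W
  R_phenolic foam = (1/0.768 − 1/1.39)/(4πk) = 0.5827/(4π·0.0228) = 2.034 K/W
ΣR = 4.181×10^-5 + 2.034 = 2.034 K/W
Q = ΔT/ΣR = (96 K − 291.8 K)/2.034 = -96.3 W
(Negative Q ⇒ heat flows inward; heat gain = 96.3 W.)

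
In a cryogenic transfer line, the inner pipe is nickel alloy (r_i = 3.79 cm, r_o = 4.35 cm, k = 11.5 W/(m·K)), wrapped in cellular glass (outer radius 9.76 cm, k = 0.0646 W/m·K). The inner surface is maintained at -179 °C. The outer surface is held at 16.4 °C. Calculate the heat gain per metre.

Series thermal resistances, inner to outer:
  R'_nickel alloy = ln(0.0435/0.0379)/(2πk) = 0.1378/(2π·11.5) = 0.001907 m·K/W
  R'_cellular glass = ln(0.0976/0.0435)/(2πk) = 0.8081/(2π·0.0646) = 1.991 m·K/W
ΣR = 0.001907 + 1.991 = 1.993 m·K/W
Q' = ΔT/ΣR = (-179 °C − 16.4 °C)/1.993 = -98.0 W/m
(Negative Q' ⇒ heat flows inward; heat gain = 98.0 W/m.)

Q' = 98.0 W/m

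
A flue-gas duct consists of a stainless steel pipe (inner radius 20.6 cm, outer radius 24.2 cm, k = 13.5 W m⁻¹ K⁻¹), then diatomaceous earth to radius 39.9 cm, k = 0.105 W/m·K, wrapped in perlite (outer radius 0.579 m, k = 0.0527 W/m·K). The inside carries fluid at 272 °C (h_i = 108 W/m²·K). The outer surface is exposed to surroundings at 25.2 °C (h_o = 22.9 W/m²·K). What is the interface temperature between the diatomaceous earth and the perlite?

Treat each layer as a resistance in series:
  R'_conv,in = 1/(2πr h) = 1/(2π·0.206·108) = 0.007154 m·K/W
  R'_stainless steel = ln(0.242/0.206)/(2πk) = 0.1611/(2π·13.5) = 0.001899 m·K/W
  R'_diatomaceous earth = ln(0.399/0.242)/(2πk) = 0.5000/(2π·0.105) = 0.7579 m·K/W
  R'_perlite = ln(0.579/0.399)/(2πk) = 0.3723/(2π·0.0527) = 1.124 m·K/W
  R'_conv,out = 1/(2πr h) = 1/(2π·0.579·22.9) = 0.01200 m·K/W
ΣR = 0.007154 + 0.001899 + 0.7579 + 1.124 + 0.01200 = 1.903 m·K/W
Q' = ΔT/ΣR = (272 °C − 25.2 °C)/1.903 = 129.7 W/m
From the inner boundary to the diatomaceous earth/perlite interface, ΣR_partial = 0.7670 m·K/W.
T_interface = T_in − Q'·ΣR_partial = 272 °C − (129.7)(0.7670) = 173 °C

T = 173 °C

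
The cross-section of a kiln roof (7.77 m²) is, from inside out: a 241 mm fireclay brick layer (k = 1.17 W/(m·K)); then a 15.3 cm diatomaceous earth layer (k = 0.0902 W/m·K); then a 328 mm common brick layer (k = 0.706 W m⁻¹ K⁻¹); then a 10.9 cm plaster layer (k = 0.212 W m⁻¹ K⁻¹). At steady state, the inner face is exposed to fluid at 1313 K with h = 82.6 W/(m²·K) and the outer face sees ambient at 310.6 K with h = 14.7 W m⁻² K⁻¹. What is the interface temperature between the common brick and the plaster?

T = 508 K

Resistance network (inner→outer):
  R_conv,in = 1/(hA) = 1/(82.6·7.77) = 0.001558 K/W
  R_fireclay brick = L/(kA) = 0.241/(1.17·7.77) = 0.02651 K/W
  R_diatomaceous earth = L/(kA) = 0.153/(0.0902·7.77) = 0.2183 K/W
  R_common brick = L/(kA) = 0.328/(0.706·7.77) = 0.05979 K/W
  R_plaster = L/(kA) = 0.109/(0.212·7.77) = 0.06617 K/W
  R_conv,out = 1/(hA) = 1/(14.7·7.77) = 0.008755 K/W
ΣR = 0.001558 + 0.02651 + 0.2183 + 0.05979 + 0.06617 + 0.008755 = 0.3811 K/W
Q = ΔT/ΣR = (1313 K − 310.6 K)/0.3811 = 2630 W
From the inner boundary to the common brick/plaster interface, ΣR_partial = 0.3062 K/W.
T_interface = T_in − Q·ΣR_partial = 1313 K − (2630)(0.3062) = 508 K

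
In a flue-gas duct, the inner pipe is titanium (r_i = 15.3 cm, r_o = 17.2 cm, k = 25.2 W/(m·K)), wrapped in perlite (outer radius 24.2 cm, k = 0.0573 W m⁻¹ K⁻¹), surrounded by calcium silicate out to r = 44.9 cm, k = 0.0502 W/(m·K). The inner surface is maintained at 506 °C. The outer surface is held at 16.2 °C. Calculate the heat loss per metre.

Resistance network (inner→outer):
  R'_titanium = ln(0.172/0.153)/(2πk) = 0.1171/(2π·25.2) = 7.393×10^-4 m·K/W
  R'_perlite = ln(0.242/0.172)/(2πk) = 0.3414/(2π·0.0573) = 0.9484 m·K/W
  R'_calcium silicate = ln(0.449/0.242)/(2πk) = 0.6181/(2π·0.0502) = 1.960 m·K/W
ΣR = 7.393×10^-4 + 0.9484 + 1.960 = 2.909 m·K/W
Q' = ΔT/ΣR = (506 °C − 16.2 °C)/2.909 = 168 W/m

Q' = 168 W/m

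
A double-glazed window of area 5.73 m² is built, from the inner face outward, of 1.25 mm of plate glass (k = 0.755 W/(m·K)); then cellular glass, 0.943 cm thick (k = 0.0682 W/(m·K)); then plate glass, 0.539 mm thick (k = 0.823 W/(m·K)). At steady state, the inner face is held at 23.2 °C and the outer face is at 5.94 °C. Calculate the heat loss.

Q = 704 W

Series thermal resistances, inner to outer:
  R_plate glass = L/(kA) = 0.00125/(0.755·5.73) = 2.889×10^-4 K/W
  R_cellular glass = L/(kA) = 0.00943/(0.0682·5.73) = 0.02413 K/W
  R_plate glass = L/(kA) = 5.39×10^-4/(0.823·5.73) = 1.143×10^-4 K/W
ΣR = 2.889×10^-4 + 0.02413 + 1.143×10^-4 = 0.02453 K/W
Q = ΔT/ΣR = (23.2 °C − 5.94 °C)/0.02453 = 704 W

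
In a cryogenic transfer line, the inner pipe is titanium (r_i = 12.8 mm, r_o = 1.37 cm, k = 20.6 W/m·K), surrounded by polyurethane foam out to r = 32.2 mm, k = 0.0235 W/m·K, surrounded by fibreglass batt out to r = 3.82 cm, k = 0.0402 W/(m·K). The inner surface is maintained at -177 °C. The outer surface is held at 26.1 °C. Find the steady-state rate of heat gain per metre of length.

Q' = 31.4 W/m

Series thermal resistances, inner to outer:
  R'_titanium = ln(0.0137/0.0128)/(2πk) = 0.06795/(2π·20.6) = 5.250×10^-4 m·K/W
  R'_polyurethane foam = ln(0.0322/0.0137)/(2πk) = 0.8546/(2π·0.0235) = 5.788 m·K/W
  R'_fibreglass batt = ln(0.0382/0.0322)/(2πk) = 0.1709/(2π·0.0402) = 0.6765 m·K/W
ΣR = 5.250×10^-4 + 5.788 + 0.6765 = 6.465 m·K/W
Q' = ΔT/ΣR = (-177 °C − 26.1 °C)/6.465 = -31.4 W/m
(Negative Q' ⇒ heat flows inward; heat gain = 31.4 W/m.)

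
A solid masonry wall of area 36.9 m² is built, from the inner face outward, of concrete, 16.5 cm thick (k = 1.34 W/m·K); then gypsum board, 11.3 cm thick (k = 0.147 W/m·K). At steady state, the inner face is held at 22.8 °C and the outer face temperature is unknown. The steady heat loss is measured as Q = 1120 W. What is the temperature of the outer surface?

Sum the resistances:
  R_concrete = L/(kA) = 0.165/(1.34·36.9) = 0.003337 K/W
  R_gypsum board = L/(kA) = 0.113/(0.147·36.9) = 0.02083 K/W
ΣR = 0.02417 K/W
ΔT = Q·ΣR = 1120 × 0.02417 = 27.07 K
Heat flows outward, so T_out = T_in − ΔT = 22.8 − 27.07 = -4.27 °C

T_out = -4.27 °C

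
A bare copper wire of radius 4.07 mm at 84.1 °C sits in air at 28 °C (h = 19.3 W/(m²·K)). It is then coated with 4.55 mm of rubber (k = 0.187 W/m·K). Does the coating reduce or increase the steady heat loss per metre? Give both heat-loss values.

Critical radius for a cylinder: r_cr = k/h = 0.00969 m = 0.969 cm.
Outer radius after coating: r₂ = 0.00407 + 0.00455 = 0.00862 m.
Since r₁ < r_cr and r₂ ≤ r_cr, the coating moves toward the maximum at r_cr — heat loss rises.
Bare: R = 1/(2πr₁h) = 2.026 m·K/W; Q = 56.1/2.026 = 27.7 W/m.
Coated: R = R_cond + R_conv = 1.595 m·K/W; Q = 56.1/1.595 = 35.2 W/m.

increases: 27.7 → 35.2 W/m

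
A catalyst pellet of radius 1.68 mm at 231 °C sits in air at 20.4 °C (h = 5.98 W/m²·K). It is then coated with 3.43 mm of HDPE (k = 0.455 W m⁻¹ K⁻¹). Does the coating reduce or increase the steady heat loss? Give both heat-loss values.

increases: 0.0447 → 0.363 W

Critical radius for a sphere: r_cr = 2k/h = 0.152 m = 15.2 cm.
Outer radius after coating: r₂ = 0.00168 + 0.00343 = 0.00511 m.
Since r₁ < r_cr and r₂ ≤ r_cr, the coating moves toward the maximum at r_cr — heat loss rises.
Bare: R = 1/(4πr₁²h) = 4715 K/W; Q = 210.6/4715 = 0.0447 W.
Coated: R = R_cond + R_conv = 579.5 K/W; Q = 210.6/579.5 = 0.363 W.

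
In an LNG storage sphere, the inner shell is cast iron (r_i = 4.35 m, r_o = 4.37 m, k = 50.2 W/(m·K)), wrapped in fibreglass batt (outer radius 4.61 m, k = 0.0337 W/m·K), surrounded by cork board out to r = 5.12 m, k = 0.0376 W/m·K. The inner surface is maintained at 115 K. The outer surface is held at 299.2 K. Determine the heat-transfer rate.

Q = 2.49 kW

Treat each layer as a resistance in series:
  R_cast iron = (1/4.35 − 1/4.37)/(4πk) = 0.001052/(4π·50.2) = 1.668×10^-6 K/W
  R_fibreglass batt = (1/4.37 − 1/4.61)/(4πk) = 0.01191/(4π·0.0337) = 0.02813 K/W
  R_cork board = (1/4.61 − 1/5.12)/(4πk) = 0.02161/(4π·0.0376) = 0.04573 K/W
ΣR = 1.668×10^-6 + 0.02813 + 0.04573 = 0.07386 K/W
Q = ΔT/ΣR = (115 K − 299.2 K)/0.07386 = -2490 W
(Negative Q ⇒ heat flows inward; heat gain = 2490 W.)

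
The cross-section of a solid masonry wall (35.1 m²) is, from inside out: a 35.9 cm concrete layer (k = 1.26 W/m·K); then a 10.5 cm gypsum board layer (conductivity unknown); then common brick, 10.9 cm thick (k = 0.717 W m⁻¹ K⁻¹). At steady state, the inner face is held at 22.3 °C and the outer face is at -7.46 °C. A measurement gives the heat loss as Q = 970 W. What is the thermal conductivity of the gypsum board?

ΣR = ΔT/Q = |22.3 − -7.46|/970 = 0.03068 K/W
Known resistances:
  R_concrete = L/(kA) = 0.359/(1.26·35.1) = 0.008117 K/W
  R_common brick = L/(kA) = 0.109/(0.717·35.1) = 0.004331 K/W
R_gypsum board = ΣR − ΣR_known = 0.03068 − 0.01245 = 0.01823 K/W
L/(kA) = 0.01823 ⇒ k = 0.105/(0.01823·35.1) = 0.164 W/m·K

k = 0.164 W/m·K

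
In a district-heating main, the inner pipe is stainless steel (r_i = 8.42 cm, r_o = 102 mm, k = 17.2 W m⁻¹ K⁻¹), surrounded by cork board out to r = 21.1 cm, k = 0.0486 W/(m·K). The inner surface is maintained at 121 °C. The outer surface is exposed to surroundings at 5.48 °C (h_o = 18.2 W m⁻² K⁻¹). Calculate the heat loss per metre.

Q' = 47.7 W/m

Treat each layer as a resistance in series:
  R'_stainless steel = ln(0.102/0.0842)/(2πk) = 0.1918/(2π·17.2) = 0.001775 m·K/W
  R'_cork board = ln(0.211/0.102)/(2πk) = 0.7269/(2π·0.0486) = 2.380 m·K/W
  R'_conv,out = 1/(2πr h) = 1/(2π·0.211·18.2) = 0.04144 m·K/W
ΣR = 0.001775 + 2.380 + 0.04144 = 2.423 m·K/W
Q' = ΔT/ΣR = (121 °C − 5.48 °C)/2.423 = 47.7 W/m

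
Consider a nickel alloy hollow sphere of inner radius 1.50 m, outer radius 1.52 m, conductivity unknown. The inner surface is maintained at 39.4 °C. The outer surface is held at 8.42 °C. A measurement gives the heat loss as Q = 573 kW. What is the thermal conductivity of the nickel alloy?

ΣR = ΔT/Q = |39.4 − 8.42|/5.73×10^5 = 5.407×10^-5 K/W
(1/r₁−1/r₂)/(4πk) = 5.407×10^-5 ⇒ k = 0.008772/(4π·5.407×10^-5) = 12.9 W/m·K

k = 12.9 W/m·K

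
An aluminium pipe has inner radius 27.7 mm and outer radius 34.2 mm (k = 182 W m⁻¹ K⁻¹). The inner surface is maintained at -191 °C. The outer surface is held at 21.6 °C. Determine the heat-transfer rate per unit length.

Q' = 1.15×10^6 W/m

Q' = 2πk·ΔT/ln(r₂/r₁) = 2π × 182 × 212.6 / ln(0.0342/0.0277) = 1.15×10^6 W/m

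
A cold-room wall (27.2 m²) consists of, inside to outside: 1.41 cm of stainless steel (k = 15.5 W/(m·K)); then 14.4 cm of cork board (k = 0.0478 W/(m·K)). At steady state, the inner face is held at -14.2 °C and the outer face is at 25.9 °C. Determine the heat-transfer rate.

Series thermal resistances, inner to outer:
  R_stainless steel = L/(kA) = 0.0141/(15.5·27.2) = 3.344×10^-5 K/W
  R_cork board = L/(kA) = 0.144/(0.0478·27.2) = 0.1108 K/W
ΣR = 3.344×10^-5 + 0.1108 = 0.1108 K/W
Q = ΔT/ΣR = (-14.2 °C − 25.9 °C)/0.1108 = -362 W
(Negative Q ⇒ heat flows inward; heat gain = 362 W.)

Q = 362 W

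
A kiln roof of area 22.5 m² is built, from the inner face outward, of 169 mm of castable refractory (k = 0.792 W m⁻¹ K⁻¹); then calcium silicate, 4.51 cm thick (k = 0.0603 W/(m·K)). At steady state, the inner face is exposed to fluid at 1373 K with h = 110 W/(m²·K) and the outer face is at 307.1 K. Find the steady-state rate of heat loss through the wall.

Treat each layer as a resistance in series:
  R_conv,in = 1/(hA) = 1/(110·22.5) = 4.040×10^-4 K/W
  R_castable refractory = L/(kA) = 0.169/(0.792·22.5) = 0.009484 K/W
  R_calcium silicate = L/(kA) = 0.0451/(0.0603·22.5) = 0.03324 K/W
ΣR = 4.040×10^-4 + 0.009484 + 0.03324 = 0.04313 K/W
Q = ΔT/ΣR = (1373 K − 307.1 K)/0.04313 = 24700 W

Q = 24.7 kW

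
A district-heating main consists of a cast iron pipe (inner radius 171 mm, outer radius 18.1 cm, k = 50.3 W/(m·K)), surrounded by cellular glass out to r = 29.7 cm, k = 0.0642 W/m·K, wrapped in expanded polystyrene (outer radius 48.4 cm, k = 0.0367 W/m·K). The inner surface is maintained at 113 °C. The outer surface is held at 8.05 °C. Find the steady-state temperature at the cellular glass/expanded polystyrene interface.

Resistance network (inner→outer):
  R'_cast iron = ln(0.181/0.171)/(2πk) = 0.05683/(2π·50.3) = 1.798×10^-4 m·K/W
  R'_cellular glass = ln(0.297/0.181)/(2πk) = 0.4952/(2π·0.0642) = 1.228 m·K/W
  R'_expanded polystyrene = ln(0.484/0.297)/(2πk) = 0.4884/(2π·0.0367) = 2.118 m·K/W
ΣR = 1.798×10^-4 + 1.228 + 2.118 = 3.346 m·K/W
Q' = ΔT/ΣR = (113 °C − 8.05 °C)/3.346 = 31.37 W/m
From the inner boundary to the cellular glass/expanded polystyrene interface, ΣR_partial = 1.228 m·K/W.
T_interface = T_in − Q'·ΣR_partial = 113 °C − (31.37)(1.228) = 74.5 °C

T = 74.5 °C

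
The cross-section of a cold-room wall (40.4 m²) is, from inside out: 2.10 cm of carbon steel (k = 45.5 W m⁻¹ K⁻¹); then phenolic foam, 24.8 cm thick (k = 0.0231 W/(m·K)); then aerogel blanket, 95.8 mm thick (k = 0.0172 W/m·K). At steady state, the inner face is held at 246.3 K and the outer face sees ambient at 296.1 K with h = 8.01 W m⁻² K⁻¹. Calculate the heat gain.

Q = 122 W

Resistance network (inner→outer):
  R_carbon steel = L/(kA) = 0.0210/(45.5·40.4) = 1.142×10^-5 K/W
  R_phenolic foam = L/(kA) = 0.248/(0.0231·40.4) = 0.2657 K/W
  R_aerogel blanket = L/(kA) = 0.0958/(0.0172·40.4) = 0.1379 K/W
  R_conv,out = 1/(hA) = 1/(8.01·40.4) = 0.003090 K/W
ΣR = 1.142×10^-5 + 0.2657 + 0.1379 + 0.003090 = 0.4067 K/W
Q = ΔT/ΣR = (246.3 K − 296.1 K)/0.4067 = -122 W
(Negative Q ⇒ heat flows inward; heat gain = 122 W.)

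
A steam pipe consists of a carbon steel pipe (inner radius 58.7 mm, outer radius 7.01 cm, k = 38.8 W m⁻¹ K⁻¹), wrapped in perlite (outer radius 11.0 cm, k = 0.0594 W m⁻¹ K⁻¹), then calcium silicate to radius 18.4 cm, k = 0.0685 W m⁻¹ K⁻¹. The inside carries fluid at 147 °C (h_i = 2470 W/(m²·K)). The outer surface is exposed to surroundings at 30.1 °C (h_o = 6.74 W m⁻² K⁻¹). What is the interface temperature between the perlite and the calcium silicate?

Series thermal resistances, inner to outer:
  R'_conv,in = 1/(2πr h) = 1/(2π·0.0587·2470) = 0.001098 m·K/W
  R'_carbon steel = ln(0.0701/0.0587)/(2πk) = 0.1775/(2π·38.8) = 7.280×10^-4 m·K/W
  R'_perlite = ln(0.110/0.0701)/(2πk) = 0.4506/(2π·0.0594) = 1.207 m·K/W
  R'_calcium silicate = ln(0.184/0.110)/(2πk) = 0.5145/(2π·0.0685) = 1.195 m·K/W
  R'_conv,out = 1/(2πr h) = 1/(2π·0.184·6.74) = 0.1283 m·K/W
ΣR = 0.001098 + 7.280×10^-4 + 1.207 + 1.195 + 0.1283 = 2.532 m·K/W
Q' = ΔT/ΣR = (147 °C − 30.1 °C)/2.532 = 46.17 W/m
From the inner boundary to the perlite/calcium silicate interface, ΣR_partial = 1.209 m·K/W.
T_interface = T_in − Q'·ΣR_partial = 147 °C − (46.17)(1.209) = 91.2 °C

T = 91.2 °C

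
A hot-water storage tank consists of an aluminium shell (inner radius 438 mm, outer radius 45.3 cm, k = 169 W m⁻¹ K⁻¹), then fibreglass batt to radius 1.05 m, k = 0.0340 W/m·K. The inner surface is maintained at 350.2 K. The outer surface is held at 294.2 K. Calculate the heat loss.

Q = 19.1 W

Treat each layer as a resistance in series:
  R_aluminium = (1/0.438 − 1/0.453)/(4πk) = 0.07560/(4π·169) = 3.560×10^-5 K/W
  R_fibreglass batt = (1/0.453 − 1/1.05)/(4πk) = 1.255/(4π·0.0340) = 2.938 K/W
ΣR = 3.560×10^-5 + 2.938 = 2.938 K/W
Q = ΔT/ΣR = (350.2 K − 294.2 K)/2.938 = 19.1 W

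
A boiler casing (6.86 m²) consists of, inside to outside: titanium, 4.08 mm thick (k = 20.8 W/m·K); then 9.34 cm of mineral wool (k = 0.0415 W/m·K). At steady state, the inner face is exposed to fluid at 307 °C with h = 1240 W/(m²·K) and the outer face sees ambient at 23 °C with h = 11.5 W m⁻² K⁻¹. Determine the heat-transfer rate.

Series thermal resistances, inner to outer:
  R_conv,in = 1/(hA) = 1/(1240·6.86) = 1.176×10^-4 K/W
  R_titanium = L/(kA) = 0.00408/(20.8·6.86) = 2.859×10^-5 K/W
  R_mineral wool = L/(kA) = 0.0934/(0.0415·6.86) = 0.3281 K/W
  R_conv,out = 1/(hA) = 1/(11.5·6.86) = 0.01268 K/W
ΣR = 1.176×10^-4 + 2.859×10^-5 + 0.3281 + 0.01268 = 0.3409 K/W
Q = ΔT/ΣR = (307 °C − 23 °C)/0.3409 = 833 W

Q = 833 W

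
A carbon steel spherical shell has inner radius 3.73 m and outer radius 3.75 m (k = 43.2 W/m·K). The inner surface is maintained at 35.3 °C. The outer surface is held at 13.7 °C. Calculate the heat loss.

Q = 8200 kW

Q = 4πk·ΔT/(1/r₁ − 1/r₂) = 4π × 43.2 × 21.6 / (1/3.73 − 1/3.75) = 8.20×10^6 W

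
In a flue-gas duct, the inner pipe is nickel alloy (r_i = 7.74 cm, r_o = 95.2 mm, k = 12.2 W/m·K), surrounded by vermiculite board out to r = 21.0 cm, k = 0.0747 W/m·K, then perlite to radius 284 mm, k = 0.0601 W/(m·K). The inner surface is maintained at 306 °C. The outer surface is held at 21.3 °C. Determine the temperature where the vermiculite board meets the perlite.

T = 113 °C

Series thermal resistances, inner to outer:
  R'_nickel alloy = ln(0.0952/0.0774)/(2πk) = 0.2070/(2π·12.2) = 0.002700 m·K/W
  R'_vermiculite board = ln(0.210/0.0952)/(2πk) = 0.7911/(2π·0.0747) = 1.686 m·K/W
  R'_perlite = ln(0.284/0.210)/(2πk) = 0.3019/(2π·0.0601) = 0.7994 m·K/W
ΣR = 0.002700 + 1.686 + 0.7994 = 2.488 m·K/W
Q' = ΔT/ΣR = (306 °C − 21.3 °C)/2.488 = 114.4 W/m
From the inner boundary to the vermiculite board/perlite interface, ΣR_partial = 1.689 m·K/W.
T_interface = T_in − Q'·ΣR_partial = 306 °C − (114.4)(1.689) = 113 °C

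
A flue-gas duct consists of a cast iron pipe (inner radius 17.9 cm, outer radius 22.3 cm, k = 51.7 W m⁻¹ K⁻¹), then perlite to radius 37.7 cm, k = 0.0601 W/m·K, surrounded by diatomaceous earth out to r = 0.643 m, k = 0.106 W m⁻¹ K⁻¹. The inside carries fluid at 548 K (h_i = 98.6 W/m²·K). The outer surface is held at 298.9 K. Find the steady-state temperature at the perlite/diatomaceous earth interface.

T = 390 K

Treat each layer as a resistance in series:
  R'_conv,in = 1/(2πr h) = 1/(2π·0.179·98.6) = 0.009018 m·K/W
  R'_cast iron = ln(0.223/0.179)/(2πk) = 0.2198/(2π·51.7) = 6.766×10^-4 m·K/W
  R'_perlite = ln(0.377/0.223)/(2πk) = 0.5251/(2π·0.0601) = 1.390 m·K/W
  R'_diatomaceous earth = ln(0.643/0.377)/(2πk) = 0.5339/(2π·0.106) = 0.8016 m·K/W
ΣR = 0.009018 + 6.766×10^-4 + 1.390 + 0.8016 = 2.201 m·K/W
Q' = ΔT/ΣR = (548 K − 298.9 K)/2.201 = 113.2 W/m
From the inner boundary to the perlite/diatomaceous earth interface, ΣR_partial = 1.400 m·K/W.
T_interface = T_in − Q'·ΣR_partial = 548 K − (113.2)(1.400) = 390 K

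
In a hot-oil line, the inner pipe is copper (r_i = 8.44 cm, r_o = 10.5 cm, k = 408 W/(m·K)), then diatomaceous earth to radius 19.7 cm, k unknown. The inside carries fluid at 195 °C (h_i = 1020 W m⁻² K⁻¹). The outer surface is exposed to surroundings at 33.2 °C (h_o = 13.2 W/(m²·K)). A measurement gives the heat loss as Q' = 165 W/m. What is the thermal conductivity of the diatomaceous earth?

ΣR = ΔT/Q' = |195 − 33.2|/165 = 0.9806 m·K/W
Known resistances:
  R'_conv,in = 1/(2πr h) = 1/(2π·0.0844·1020) = 0.001849 m·K/W
  R'_copper = ln(0.105/0.0844)/(2πk) = 0.2184/(2π·408) = 8.519×10^-5 m·K/W
  R'_conv,out = 1/(2πr h) = 1/(2π·0.197·13.2) = 0.06120 m·K/W
R_diatomaceous earth = ΣR − ΣR_known = 0.9806 − 0.06313 = 0.9175 m·K/W
ln(r₂/r₁)/(2πk) = 0.9175 ⇒ k = 0.6292/(2π·0.9175) = 0.109 W/m·K

k = 0.109 W/m·K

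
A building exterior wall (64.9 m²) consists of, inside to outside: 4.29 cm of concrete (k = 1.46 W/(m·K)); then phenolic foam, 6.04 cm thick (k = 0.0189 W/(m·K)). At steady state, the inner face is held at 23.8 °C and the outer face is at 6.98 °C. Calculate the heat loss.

Q = 338 W

Series thermal resistances, inner to outer:
  R_concrete = L/(kA) = 0.0429/(1.46·64.9) = 4.528×10^-4 K/W
  R_phenolic foam = L/(kA) = 0.0604/(0.0189·64.9) = 0.04924 K/W
ΣR = 4.528×10^-4 + 0.04924 = 0.04969 K/W
Q = ΔT/ΣR = (23.8 °C − 6.98 °C)/0.04969 = 338 W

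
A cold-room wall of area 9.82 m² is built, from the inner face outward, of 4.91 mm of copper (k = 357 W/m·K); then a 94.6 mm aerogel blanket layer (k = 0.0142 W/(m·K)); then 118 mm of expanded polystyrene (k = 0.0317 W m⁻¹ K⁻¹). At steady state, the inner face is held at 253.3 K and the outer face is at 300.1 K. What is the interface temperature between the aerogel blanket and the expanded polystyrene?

T = 283.3 K

Series thermal resistances, inner to outer:
  R_copper = L/(kA) = 0.00491/(357·9.82) = 1.401×10^-6 K/W
  R_aerogel blanket = L/(kA) = 0.0946/(0.0142·9.82) = 0.6784 K/W
  R_expanded polystyrene = L/(kA) = 0.118/(0.0317·9.82) = 0.3791 K/W
ΣR = 1.401×10^-6 + 0.6784 + 0.3791 = 1.058 K/W
Q = ΔT/ΣR = (253.3 K − 300.1 K)/1.058 = -44.23 W
From the inner boundary to the aerogel blanket/expanded polystyrene interface, ΣR_partial = 0.6784 K/W.
T_interface = T_in − Q·ΣR_partial = 253.3 K − (-44.23)(0.6784) = 283.3 K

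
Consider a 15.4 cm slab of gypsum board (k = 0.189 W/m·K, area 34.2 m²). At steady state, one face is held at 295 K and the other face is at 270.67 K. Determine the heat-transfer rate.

Q = kA·ΔT/L = 0.189 × 34.2 × |295 K − 270.67 K| / 0.154 = 1020 W

Q = 1020 W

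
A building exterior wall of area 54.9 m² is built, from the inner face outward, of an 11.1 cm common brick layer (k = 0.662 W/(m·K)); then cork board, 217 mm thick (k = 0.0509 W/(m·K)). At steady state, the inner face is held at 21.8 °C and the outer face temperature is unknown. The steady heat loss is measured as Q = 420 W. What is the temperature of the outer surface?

Sum the resistances:
  R_common brick = L/(kA) = 0.111/(0.662·54.9) = 0.003054 K/W
  R_cork board = L/(kA) = 0.217/(0.0509·54.9) = 0.07766 K/W
ΣR = 0.08071 K/W
ΔT = Q·ΣR = 420 × 0.08071 = 33.90 K
Heat flows outward, so T_out = T_in − ΔT = 21.8 − 33.90 = -12.1 °C

T_out = -12.1 °C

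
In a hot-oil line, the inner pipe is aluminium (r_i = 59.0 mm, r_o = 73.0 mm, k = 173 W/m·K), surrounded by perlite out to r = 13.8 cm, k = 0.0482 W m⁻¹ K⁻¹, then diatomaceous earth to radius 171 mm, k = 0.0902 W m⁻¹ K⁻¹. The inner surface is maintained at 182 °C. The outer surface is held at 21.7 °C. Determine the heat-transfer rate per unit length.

Q' = 64.6 W/m

Treat each layer as a resistance in series:
  R'_aluminium = ln(0.0730/0.0590)/(2πk) = 0.2129/(2π·173) = 1.959×10^-4 m·K/W
  R'_perlite = ln(0.138/0.0730)/(2πk) = 0.6368/(2π·0.0482) = 2.103 m·K/W
  R'_diatomaceous earth = ln(0.171/0.138)/(2πk) = 0.2144/(2π·0.0902) = 0.3783 m·K/W
ΣR = 1.959×10^-4 + 2.103 + 0.3783 = 2.481 m·K/W
Q' = ΔT/ΣR = (182 °C − 21.7 °C)/2.481 = 64.6 W/m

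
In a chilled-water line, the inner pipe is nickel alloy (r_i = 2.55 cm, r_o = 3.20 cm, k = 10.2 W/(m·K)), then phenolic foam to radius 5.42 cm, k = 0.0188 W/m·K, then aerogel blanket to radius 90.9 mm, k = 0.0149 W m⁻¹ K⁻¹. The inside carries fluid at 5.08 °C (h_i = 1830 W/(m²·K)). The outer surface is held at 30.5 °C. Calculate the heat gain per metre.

Treat each layer as a resistance in series:
  R'_conv,in = 1/(2πr h) = 1/(2π·0.0255·1830) = 0.003411 m·K/W
  R'_nickel alloy = ln(0.0320/0.0255)/(2πk) = 0.2271/(2π·10.2) = 0.003543 m·K/W
  R'_phenolic foam = ln(0.0542/0.0320)/(2πk) = 0.5269/(2π·0.0188) = 4.461 m·K/W
  R'_aerogel blanket = ln(0.0909/0.0542)/(2πk) = 0.5171/(2π·0.0149) = 5.523 m·K/W
ΣR = 0.003411 + 0.003543 + 4.461 + 5.523 = 9.991 m·K/W
Q' = ΔT/ΣR = (5.08 °C − 30.5 °C)/9.991 = -2.54 W/m
(Negative Q' ⇒ heat flows inward; heat gain = 2.54 W/m.)

Q' = 2.54 W/m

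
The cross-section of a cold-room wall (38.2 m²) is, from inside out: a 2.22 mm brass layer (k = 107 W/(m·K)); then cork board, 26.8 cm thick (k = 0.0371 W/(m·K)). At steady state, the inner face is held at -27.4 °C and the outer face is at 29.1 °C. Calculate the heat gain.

Q = 299 W

Series thermal resistances, inner to outer:
  R_brass = L/(kA) = 0.00222/(107·38.2) = 5.431×10^-7 K/W
  R_cork board = L/(kA) = 0.268/(0.0371·38.2) = 0.1891 K/W
ΣR = 5.431×10^-7 + 0.1891 = 0.1891 K/W
Q = ΔT/ΣR = (-27.4 °C − 29.1 °C)/0.1891 = -299 W
(Negative Q ⇒ heat flows inward; heat gain = 299 W.)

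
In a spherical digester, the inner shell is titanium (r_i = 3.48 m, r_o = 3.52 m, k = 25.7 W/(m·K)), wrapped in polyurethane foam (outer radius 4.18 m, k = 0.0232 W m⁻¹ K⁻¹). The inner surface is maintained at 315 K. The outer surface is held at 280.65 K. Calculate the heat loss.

Resistance network (inner→outer):
  R_titanium = (1/3.48 − 1/3.52)/(4πk) = 0.003265/(4π·25.7) = 1.011×10^-5 K/W
  R_polyurethane foam = (1/3.52 − 1/4.18)/(4πk) = 0.04486/(4π·0.0232) = 0.1539 K/W
ΣR = 1.011×10^-5 + 0.1539 = 0.1539 K/W
Q = ΔT/ΣR = (315 K − 280.65 K)/0.1539 = 223 W

Q = 223 W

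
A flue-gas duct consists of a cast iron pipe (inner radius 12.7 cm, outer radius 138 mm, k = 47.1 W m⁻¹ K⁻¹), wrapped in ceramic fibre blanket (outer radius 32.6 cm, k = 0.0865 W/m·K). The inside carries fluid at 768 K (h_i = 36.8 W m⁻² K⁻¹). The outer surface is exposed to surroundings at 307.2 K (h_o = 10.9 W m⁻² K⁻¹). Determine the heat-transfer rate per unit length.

Q' = 277 W/m

Series thermal resistances, inner to outer:
  R'_conv,in = 1/(2πr h) = 1/(2π·0.127·36.8) = 0.03405 m·K/W
  R'_cast iron = ln(0.138/0.127)/(2πk) = 0.08307/(2π·47.1) = 2.807×10^-4 m·K/W
  R'_ceramic fibre blanket = ln(0.326/0.138)/(2πk) = 0.8596/(2π·0.0865) = 1.582 m·K/W
  R'_conv,out = 1/(2πr h) = 1/(2π·0.326·10.9) = 0.04479 m·K/W
ΣR = 0.03405 + 2.807×10^-4 + 1.582 + 0.04479 = 1.661 m·K/W
Q' = ΔT/ΣR = (768 K − 307.2 K)/1.661 = 277 W/m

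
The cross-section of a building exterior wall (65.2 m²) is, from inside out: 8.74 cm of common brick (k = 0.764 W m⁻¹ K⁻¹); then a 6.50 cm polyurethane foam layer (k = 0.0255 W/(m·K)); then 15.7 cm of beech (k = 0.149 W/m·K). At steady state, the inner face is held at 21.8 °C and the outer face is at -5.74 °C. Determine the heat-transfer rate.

Resistance network (inner→outer):
  R_common brick = L/(kA) = 0.0874/(0.764·65.2) = 0.001755 K/W
  R_polyurethane foam = L/(kA) = 0.0650/(0.0255·65.2) = 0.03910 K/W
  R_beech = L/(kA) = 0.157/(0.149·65.2) = 0.01616 K/W
ΣR = 0.001755 + 0.03910 + 0.01616 = 0.05702 K/W
Q = ΔT/ΣR = (21.8 °C − -5.74 °C)/0.05702 = 483 W

Q = 483 W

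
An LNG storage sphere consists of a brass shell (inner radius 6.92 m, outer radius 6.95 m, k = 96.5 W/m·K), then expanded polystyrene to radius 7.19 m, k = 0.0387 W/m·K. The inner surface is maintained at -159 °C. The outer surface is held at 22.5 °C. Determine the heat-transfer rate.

Series thermal resistances, inner to outer:
  R_brass = (1/6.92 − 1/6.95)/(4πk) = 6.238×10^-4/(4π·96.5) = 5.144×10^-7 K/W
  R_expanded polystyrene = (1/6.95 − 1/7.19)/(4πk) = 0.004803/(4π·0.0387) = 0.009876 K/W
ΣR = 5.144×10^-7 + 0.009876 = 0.009877 K/W
Q = ΔT/ΣR = (-159 °C − 22.5 °C)/0.009877 = -18400 W
(Negative Q ⇒ heat flows inward; heat gain = 18400 W.)

Q = 18400 W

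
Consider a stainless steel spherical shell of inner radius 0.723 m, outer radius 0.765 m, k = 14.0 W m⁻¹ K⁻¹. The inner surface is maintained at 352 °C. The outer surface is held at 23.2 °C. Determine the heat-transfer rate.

Q = 7.62×10^5 W

Q = 4πk·ΔT/(1/r₁ − 1/r₂) = 4π × 14.0 × 328.8 / (1/0.723 − 1/0.765) = 7.62×10^5 W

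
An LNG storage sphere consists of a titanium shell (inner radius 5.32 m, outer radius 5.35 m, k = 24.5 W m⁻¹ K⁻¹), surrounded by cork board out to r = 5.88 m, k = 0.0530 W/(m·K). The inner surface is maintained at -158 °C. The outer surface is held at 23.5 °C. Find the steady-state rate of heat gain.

Q = 7.17 kW

Treat each layer as a resistance in series:
  R_titanium = (1/5.32 − 1/5.35)/(4πk) = 0.001054/(4π·24.5) = 3.424×10^-6 K/W
  R_cork board = (1/5.35 − 1/5.88)/(4πk) = 0.01685/(4π·0.0530) = 0.02530 K/W
ΣR = 3.424×10^-6 + 0.02530 = 0.02530 K/W
Q = ΔT/ΣR = (-158 °C − 23.5 °C)/0.02530 = -7170 W
(Negative Q ⇒ heat flows inward; heat gain = 7170 W.)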